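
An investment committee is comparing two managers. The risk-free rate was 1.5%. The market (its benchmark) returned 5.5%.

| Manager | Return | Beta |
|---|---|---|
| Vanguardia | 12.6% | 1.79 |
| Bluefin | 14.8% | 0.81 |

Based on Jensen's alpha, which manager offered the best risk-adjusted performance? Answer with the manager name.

Vanguardia: α = 12.6% − [1.5% + 1.79 × (5.5% − 1.5%)] = 3.940
Bluefin: α = 14.8% − [1.5% + 0.81 × (5.5% − 1.5%)] = 10.060
Highest: Bluefin (10.060).

Bluefin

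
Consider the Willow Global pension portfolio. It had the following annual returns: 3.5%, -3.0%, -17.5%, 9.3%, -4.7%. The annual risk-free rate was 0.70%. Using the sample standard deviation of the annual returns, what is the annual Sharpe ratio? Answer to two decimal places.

-0.32

r̄ = (3.5 − 3 − 17.5 + 9.3 − 4.7) / 5 = -2.4800%
Σ(r − r̄)² = (3.5 − (-2.4800))² + (-3 − (-2.4800))² + … = 405.3280
sample σ = √(405.3280 / 4) = √101.3320 = 10.0664%
Sharpe = (r̄ − rf) / σ = (-2.4800 − 0.7) / 10.0664 = -3.1800 / 10.0664 = -0.3159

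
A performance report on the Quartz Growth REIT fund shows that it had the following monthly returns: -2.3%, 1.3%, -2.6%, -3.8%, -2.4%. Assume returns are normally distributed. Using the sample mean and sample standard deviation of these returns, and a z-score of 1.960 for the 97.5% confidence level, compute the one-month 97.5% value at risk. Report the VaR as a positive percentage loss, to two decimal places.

5.72

μ = (-2.3 + 1.3 − 2.6 − 3.8 − 2.4) / 5 = -9.80 / 5 = -1.9600%
Σ(r − μ)² = 14.7320; sample σ = √(14.7320/4) = 1.9191%
VaR = −(μ − z·σ) = −(-1.9600 − 1.960 × 1.9191) = −(-5.7214) = 5.7214%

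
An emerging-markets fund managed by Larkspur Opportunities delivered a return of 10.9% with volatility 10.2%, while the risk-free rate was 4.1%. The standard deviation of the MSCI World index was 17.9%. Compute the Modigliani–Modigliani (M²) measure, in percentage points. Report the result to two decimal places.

16.03

Sharpe = (Rp − Rf) / σp = (10.9% − 4.1%) / 10.2% = 0.6667
M² = Rf + Sharpe × σm = 4.1% + 0.6667 × 17.9% = 16.0339%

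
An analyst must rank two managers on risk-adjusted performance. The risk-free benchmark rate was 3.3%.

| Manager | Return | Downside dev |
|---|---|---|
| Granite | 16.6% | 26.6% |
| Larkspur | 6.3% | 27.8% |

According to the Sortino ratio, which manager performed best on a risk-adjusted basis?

Granite

Granite: Sortino ratio = (16.6% − 3.3%) / 26.6% = 0.500
Larkspur: Sortino ratio = (6.3% − 3.3%) / 27.8% = 0.108
Highest: Granite (0.500).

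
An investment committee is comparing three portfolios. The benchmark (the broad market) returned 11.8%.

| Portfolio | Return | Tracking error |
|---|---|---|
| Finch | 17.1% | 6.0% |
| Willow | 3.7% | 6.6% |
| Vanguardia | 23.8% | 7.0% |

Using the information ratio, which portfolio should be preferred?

Vanguardia

Finch: IR = (17.1% − 11.8%) / 6.0% = 0.883
Willow: IR = (3.7% − 11.8%) / 6.6% = -1.227
Vanguardia: IR = (23.8% − 11.8%) / 7.0% = 1.714
Highest: Vanguardia (1.714).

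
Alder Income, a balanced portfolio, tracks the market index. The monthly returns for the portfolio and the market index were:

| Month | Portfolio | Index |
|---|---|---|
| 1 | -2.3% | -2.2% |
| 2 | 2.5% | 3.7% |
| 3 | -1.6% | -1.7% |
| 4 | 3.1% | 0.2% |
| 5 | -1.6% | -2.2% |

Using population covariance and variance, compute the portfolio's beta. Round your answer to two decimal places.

0.84

r̄p = 0.0200%,  r̄m = -0.4400%
Cov = Σ(rp − r̄p)(rm − r̄m) / 5 = 4.2428
Var(rm) = Σ(rm − r̄m)² / 5 = 5.0664
β = Cov / Var = 4.2428 / 5.0664 = 0.8374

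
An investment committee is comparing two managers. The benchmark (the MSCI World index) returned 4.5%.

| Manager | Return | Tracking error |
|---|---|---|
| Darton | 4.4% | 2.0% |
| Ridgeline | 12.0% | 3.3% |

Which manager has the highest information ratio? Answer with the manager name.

Darton: IR = (4.4% − 4.5%) / 2.0% = -0.050
Ridgeline: IR = (12.0% − 4.5%) / 3.3% = 2.273
Highest: Ridgeline (2.273).

Ridgeline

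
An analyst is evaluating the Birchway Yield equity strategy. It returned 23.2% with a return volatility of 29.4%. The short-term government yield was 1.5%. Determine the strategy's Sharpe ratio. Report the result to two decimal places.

Sharpe = (Rp − Rf) / σp = (23.2% − 1.5%) / 29.4% = 21.70% / 29.4% = 0.7381

0.74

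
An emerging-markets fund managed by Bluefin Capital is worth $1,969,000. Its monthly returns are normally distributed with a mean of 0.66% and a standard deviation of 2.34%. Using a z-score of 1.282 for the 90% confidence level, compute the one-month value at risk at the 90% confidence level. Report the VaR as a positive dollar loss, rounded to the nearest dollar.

$46,072

Return at the 90% tail: μ − z·σ = 0.66% − 1.282 × 2.34% = 0.66 − 2.99988 = -2.33988%
VaR = −(-2.33988%) × $1,969,000 = 2.33988% × $1,969,000 = $46,072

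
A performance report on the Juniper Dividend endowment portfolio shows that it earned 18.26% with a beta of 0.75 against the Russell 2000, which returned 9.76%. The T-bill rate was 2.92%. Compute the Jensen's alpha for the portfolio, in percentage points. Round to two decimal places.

10.21

CAPM expected return = Rf + β(Rm − Rf) = 2.92% + 0.75 × (9.76% − 2.92%) = 2.92 + 0.75 × 6.84 = 8.0500%
Jensen's α = Rp − E[R] = 18.26% − 8.0500% = 10.2100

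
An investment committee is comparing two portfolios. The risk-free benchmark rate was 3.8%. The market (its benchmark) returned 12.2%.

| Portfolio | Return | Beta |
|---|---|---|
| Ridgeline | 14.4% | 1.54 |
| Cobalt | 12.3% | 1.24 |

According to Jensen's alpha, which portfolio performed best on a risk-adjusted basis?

Ridgeline: α = 14.4% − [3.8% + 1.54 × (12.2% − 3.8%)] = -2.336
Cobalt: α = 12.3% − [3.8% + 1.24 × (12.2% − 3.8%)] = -1.916
Highest: Cobalt (-1.916).

Cobalt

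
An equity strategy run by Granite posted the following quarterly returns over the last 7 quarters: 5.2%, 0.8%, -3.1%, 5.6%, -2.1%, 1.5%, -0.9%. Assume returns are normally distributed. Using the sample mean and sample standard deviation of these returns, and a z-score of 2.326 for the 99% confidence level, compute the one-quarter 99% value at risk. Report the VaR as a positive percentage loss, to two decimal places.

Mean return r̄ = 7.00 / 7 = 1.0000%
Σ(r − r̄)² = (5.2 − 1.0000)² + (0.8 − 1.0000)² + … = 69.1200
σ = √[69.1200 / 6] = 3.3941%
VaR = −(r̄ − z·σ) = −(1.0000 − 2.326 × 3.3941) = −(-6.8947) = 6.8947%

6.89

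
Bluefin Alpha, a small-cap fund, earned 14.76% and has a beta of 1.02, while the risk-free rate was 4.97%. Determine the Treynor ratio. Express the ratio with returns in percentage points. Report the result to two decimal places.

9.60

Treynor = (Rp − Rf) / β = (14.76% − 4.97%) / 1.02 = 9.79 / 1.02 = 9.5980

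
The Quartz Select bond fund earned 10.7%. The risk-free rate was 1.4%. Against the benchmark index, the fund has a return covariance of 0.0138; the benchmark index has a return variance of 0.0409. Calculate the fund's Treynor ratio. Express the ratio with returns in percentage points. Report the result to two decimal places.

27.56

β = Cov / Var = 0.0138 / 0.0409 = 0.3374
Treynor = (Rp − Rf) / β = (10.7% − 1.4%) / 0.3374 = 9.30 / 0.3374 = 27.5637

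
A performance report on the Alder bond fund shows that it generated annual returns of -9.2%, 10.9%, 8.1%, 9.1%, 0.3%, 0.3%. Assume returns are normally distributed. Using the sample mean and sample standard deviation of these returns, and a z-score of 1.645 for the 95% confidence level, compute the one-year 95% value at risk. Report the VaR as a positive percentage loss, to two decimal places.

9.25

r̄ = (-9.2 + 10.9 + 8.1 + 9.1 + 0.3 + 0.3) / 6 = 19.50 / 6 = 3.2500%
Σ(r − r̄)² = (-9.2 − 3.2500)² + (10.9 − 3.2500)² + … = 288.6750
σ = √[288.6750 / 5] = 7.5984%
VaR = −(r̄ − z·σ) = −(3.2500 − 1.645 × 7.5984) = −(-9.2494) = 9.2494%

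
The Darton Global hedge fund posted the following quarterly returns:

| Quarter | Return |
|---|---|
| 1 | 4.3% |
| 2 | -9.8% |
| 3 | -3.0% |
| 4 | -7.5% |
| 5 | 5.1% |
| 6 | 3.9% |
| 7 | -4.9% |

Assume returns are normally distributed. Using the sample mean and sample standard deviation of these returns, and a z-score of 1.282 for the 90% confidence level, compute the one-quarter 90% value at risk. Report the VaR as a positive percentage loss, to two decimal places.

9.55

μ = (4.3 − 9.8 − 3 − 7.5 + 5.1 + 3.9 − 4.9) / 7 = -11.90 / 7 = -1.7000%
Sample σ = √[Σ(r − μ)² / 6] = √[224.7800 / 6] = √37.4633 = 6.1207%
VaR = −(μ − z·σ) = −(-1.7000 − 1.282 × 6.1207) = −(-9.5467) = 9.5467%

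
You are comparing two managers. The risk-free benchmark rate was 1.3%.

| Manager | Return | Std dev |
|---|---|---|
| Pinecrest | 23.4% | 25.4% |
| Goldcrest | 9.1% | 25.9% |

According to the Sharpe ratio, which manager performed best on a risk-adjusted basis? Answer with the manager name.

Pinecrest: Sharpe ratio = (23.4% − 1.3%) / 25.4% = 0.870
Goldcrest: Sharpe ratio = (9.1% − 1.3%) / 25.9% = 0.301
Highest: Pinecrest (0.870).

Pinecrest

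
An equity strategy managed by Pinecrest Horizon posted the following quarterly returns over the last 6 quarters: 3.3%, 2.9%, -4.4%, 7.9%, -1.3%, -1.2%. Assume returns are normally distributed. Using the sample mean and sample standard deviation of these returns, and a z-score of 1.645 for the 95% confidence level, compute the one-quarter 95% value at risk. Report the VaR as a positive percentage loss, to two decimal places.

r̄ = (3.3 + 2.9 − 4.4 + 7.9 − 1.3 − 1.2) / 6 = 1.2000%
Sample std dev = √[95.5600 / 5] = 4.3717%
VaR = −(r̄ − z·σ) = −(1.2000 − 1.645 × 4.3717) = −(-5.9914) = 5.9914%

5.99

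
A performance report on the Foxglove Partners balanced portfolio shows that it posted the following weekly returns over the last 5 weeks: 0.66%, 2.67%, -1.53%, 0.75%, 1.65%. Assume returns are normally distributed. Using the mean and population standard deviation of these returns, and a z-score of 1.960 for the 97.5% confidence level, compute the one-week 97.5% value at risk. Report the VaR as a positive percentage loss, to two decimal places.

r̄ = (0.66 + 2.67 − 1.53 + 0.75 + 1.65) / 5 = 4.200 / 5 = 0.8400%
Σ(r − r̄)² = 9.6624; population σ = √(9.6624/5) = 1.3901%
VaR = −(r̄ − z·σ) = −(0.8400 − 1.960 × 1.3901) = −(-1.8846) = 1.8846%

1.88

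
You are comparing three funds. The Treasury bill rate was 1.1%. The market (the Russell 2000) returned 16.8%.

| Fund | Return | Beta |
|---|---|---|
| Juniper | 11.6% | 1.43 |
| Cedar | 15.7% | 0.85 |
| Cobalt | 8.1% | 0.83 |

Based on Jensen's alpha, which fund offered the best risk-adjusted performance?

Juniper: α = 11.6% − [1.1% + 1.43 × (16.8% − 1.1%)] = -11.951
Cedar: α = 15.7% − [1.1% + 0.85 × (16.8% − 1.1%)] = 1.255
Cobalt: α = 8.1% − [1.1% + 0.83 × (16.8% − 1.1%)] = -6.031
Highest: Cedar (1.255).

Cedar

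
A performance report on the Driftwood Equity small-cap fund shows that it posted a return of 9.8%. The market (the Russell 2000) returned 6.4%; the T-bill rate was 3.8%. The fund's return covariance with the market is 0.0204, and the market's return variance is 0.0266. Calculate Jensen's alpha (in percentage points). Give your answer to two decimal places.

β = Cov / Var = 0.0204 / 0.0266 = 0.7669
E[R] = Rf + β(Rm − Rf) = 3.8% + 0.7669 × (6.4% − 3.8%) = 5.7939%
α = Rp − E[R] = 9.8% − 5.7939% = 4.0061

4.01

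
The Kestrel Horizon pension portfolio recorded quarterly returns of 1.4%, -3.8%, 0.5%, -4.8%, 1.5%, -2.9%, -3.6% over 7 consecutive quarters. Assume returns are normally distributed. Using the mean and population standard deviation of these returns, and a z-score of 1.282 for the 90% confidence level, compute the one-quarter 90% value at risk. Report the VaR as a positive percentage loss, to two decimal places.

Mean return μ = -11.70 / 7 = -1.6714%
Population std dev = √[43.7543 / 7] = 2.5001%
VaR = −(μ − z·σ) = −(-1.6714 − 1.282 × 2.5001) = −(-4.8765) = 4.8765%

4.88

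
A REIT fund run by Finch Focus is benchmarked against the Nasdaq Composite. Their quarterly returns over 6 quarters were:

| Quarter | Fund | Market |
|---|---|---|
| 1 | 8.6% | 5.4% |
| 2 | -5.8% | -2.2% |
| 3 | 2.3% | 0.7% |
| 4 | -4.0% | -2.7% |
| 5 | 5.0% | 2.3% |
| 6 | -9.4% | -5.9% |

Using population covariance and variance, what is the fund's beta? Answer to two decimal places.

1.70

r̄p = -0.5500%,  r̄m = -0.4000%
Cov = Σ(rp − r̄p)(rm − r̄m) / 6 = 22.8750
Var(rm) = Σ(rm − r̄m)² / 6 = 13.4867
β = Cov / Var = 22.8750 / 13.4867 = 1.6961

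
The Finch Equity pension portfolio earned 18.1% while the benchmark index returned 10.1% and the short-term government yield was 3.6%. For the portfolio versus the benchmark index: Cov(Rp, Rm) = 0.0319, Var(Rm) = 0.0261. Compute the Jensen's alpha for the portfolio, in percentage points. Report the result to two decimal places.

β = Cov / Var = 0.0319 / 0.0261 = 1.2222
E[R] = Rf + β(Rm − Rf) = 3.6% + 1.2222 × (10.1% − 3.6%) = 11.5443%
α = Rp − E[R] = 18.1% − 11.5443% = 6.5557

6.56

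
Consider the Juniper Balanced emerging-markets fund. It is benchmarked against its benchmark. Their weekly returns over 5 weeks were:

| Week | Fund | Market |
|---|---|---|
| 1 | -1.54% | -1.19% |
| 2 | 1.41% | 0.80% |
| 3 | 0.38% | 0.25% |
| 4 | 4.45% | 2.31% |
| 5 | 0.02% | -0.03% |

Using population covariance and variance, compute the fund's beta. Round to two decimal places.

r̄p = 0.9440%,  r̄m = 0.4280%
Cov = Σ(rp − r̄p)(rm − r̄m) / 5 = 2.2629
Var(rm) = Σ(rm − r̄m)² / 5 = 1.3079
β = Cov / Var = 2.2629 / 1.3079 = 1.7302

1.73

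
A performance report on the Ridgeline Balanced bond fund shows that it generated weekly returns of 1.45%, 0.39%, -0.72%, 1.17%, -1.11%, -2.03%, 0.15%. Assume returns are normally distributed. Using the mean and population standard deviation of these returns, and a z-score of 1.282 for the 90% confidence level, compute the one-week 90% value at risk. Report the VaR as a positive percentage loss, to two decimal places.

1.59

r̄ = (1.45 + 0.39 − 0.72 + 1.17 − 1.11 − 2.03 + 0.15) / 7 = -0.700 / 7 = -0.1000%
Population std dev = √[9.4474 / 7] = 1.1617%
VaR = −(r̄ − z·σ) = −(-0.1000 − 1.282 × 1.1617) = −(-1.5893) = 1.5893%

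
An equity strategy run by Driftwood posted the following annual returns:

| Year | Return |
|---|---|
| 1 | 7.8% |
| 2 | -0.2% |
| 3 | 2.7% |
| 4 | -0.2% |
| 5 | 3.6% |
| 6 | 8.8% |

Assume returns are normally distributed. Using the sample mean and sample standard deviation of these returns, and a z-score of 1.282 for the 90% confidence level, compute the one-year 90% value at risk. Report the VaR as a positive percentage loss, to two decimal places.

r̄ = (7.8 − 0.2 + 2.7 − 0.2 + 3.6 + 8.8) / 6 = 22.50 / 6 = 3.7500%
Σ(r − r̄)² = (7.8 − 3.7500)² + (-0.2 − 3.7500)² + (2.7 − 3.7500)² + … = 74.2350
sample σ = √(74.2350 / 5) = √14.8470 = 3.8532%
VaR = −(r̄ − z·σ) = −(3.7500 − 1.282 × 3.8532) = −(-1.1898) = 1.1898%

1.19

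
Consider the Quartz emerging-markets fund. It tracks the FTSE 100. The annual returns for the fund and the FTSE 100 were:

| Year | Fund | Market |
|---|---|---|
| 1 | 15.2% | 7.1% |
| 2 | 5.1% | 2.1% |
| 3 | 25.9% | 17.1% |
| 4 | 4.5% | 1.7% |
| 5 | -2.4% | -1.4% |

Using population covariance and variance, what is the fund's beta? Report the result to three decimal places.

r̄p = 9.6600%,  r̄m = 5.3200%
Cov = Σ(rp − r̄p)(rm − r̄m) / 5 = 63.1148
Var(rm) = Σ(rm − r̄m)² / 5 = 42.1136
β = Cov / Var = 63.1148 / 42.1136 = 1.4987

1.499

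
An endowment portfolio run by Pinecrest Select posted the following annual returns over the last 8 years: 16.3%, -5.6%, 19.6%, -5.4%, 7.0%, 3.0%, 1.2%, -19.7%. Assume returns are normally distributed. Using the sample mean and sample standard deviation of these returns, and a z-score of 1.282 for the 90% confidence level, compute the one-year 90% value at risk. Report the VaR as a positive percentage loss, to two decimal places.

14.20

r̄ = (16.3 − 5.6 + 19.6 − 5.4 + 7 + 3 + 1.2 − 19.7) / 8 = 2.0500%
Σ(r − r̄)² = (16.3 − 2.0500)² + (-5.6 − 2.0500)² + … = 1124.2800
σ = √[1124.2800 / 7] = 12.6733%
VaR = −(r̄ − z·σ) = −(2.0500 − 1.282 × 12.6733) = −(-14.1972) = 14.1972%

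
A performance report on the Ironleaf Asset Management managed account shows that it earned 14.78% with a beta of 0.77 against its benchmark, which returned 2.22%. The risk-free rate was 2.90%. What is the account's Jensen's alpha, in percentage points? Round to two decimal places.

CAPM expected return = Rf + β(Rm − Rf) = 2.90% + 0.77 × (2.22% − 2.90%) = 2.9 + 0.77 × -0.68 = 2.3764%
Jensen's α = Rp − E[R] = 14.78% − 2.3764% = 12.4036

12.40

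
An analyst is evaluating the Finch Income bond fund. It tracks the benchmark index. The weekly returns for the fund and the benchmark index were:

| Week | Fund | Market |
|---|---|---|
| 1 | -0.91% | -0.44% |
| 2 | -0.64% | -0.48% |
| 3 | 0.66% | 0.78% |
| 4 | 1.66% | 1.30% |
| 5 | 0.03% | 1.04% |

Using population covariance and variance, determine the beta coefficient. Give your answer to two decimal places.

1.08

r̄p = 0.1600%,  r̄m = 0.4400%
Cov = Σ(rp − r̄p)(rm − r̄m) / 5 = 0.6119
Var(rm) = Σ(rm − r̄m)² / 5 = 0.5672
β = Cov / Var = 0.6119 / 0.5672 = 1.0788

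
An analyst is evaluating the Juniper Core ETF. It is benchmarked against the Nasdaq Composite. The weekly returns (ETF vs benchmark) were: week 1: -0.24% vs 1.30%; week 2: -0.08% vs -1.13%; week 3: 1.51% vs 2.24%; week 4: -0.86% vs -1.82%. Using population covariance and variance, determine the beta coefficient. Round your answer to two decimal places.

r̄p = 0.0825%,  r̄m = 0.1475%
Cov = Σ(rp − r̄p)(rm − r̄m) / 4 = 1.1693
Var(rm) = Σ(rm − r̄m)² / 4 = 2.8025
β = Cov / Var = 1.1693 / 2.8025 = 0.4172

0.42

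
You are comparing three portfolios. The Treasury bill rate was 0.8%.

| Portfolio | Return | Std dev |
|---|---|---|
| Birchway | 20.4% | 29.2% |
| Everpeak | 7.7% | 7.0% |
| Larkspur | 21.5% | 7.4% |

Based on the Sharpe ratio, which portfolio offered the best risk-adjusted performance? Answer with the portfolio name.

Larkspur

Birchway: Sharpe ratio = (20.4% − 0.8%) / 29.2% = 0.671
Everpeak: Sharpe ratio = (7.7% − 0.8%) / 7.0% = 0.986
Larkspur: Sharpe ratio = (21.5% − 0.8%) / 7.4% = 2.797
Highest: Larkspur (2.797).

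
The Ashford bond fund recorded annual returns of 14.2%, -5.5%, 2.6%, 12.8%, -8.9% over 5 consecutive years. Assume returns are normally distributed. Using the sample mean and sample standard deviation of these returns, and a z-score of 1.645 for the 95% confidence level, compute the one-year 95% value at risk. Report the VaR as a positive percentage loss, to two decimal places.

r̄ = (14.2 − 5.5 + 2.6 + 12.8 − 8.9) / 5 = 3.0400%
Σ(r − r̄)² = (14.2 − 3.0400)² + (-5.5 − 3.0400)² + (2.6 − 3.0400)² + … = 435.4920
σ = √[435.4920 / 4] = 10.4342%
VaR = −(r̄ − z·σ) = −(3.0400 − 1.645 × 10.4342) = −(-14.1243) = 14.1243%

14.12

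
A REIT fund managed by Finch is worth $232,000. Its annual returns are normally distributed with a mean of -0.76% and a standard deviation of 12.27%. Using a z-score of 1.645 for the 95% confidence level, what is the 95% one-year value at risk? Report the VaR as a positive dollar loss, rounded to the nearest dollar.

Return at the 95% tail: μ − z·σ = -0.76% − 1.645 × 12.27% = -0.76 − 20.18415 = -20.94415%
VaR = −(-20.94415%) × $232,000 = 20.94415% × $232,000 = $48,590

$48,590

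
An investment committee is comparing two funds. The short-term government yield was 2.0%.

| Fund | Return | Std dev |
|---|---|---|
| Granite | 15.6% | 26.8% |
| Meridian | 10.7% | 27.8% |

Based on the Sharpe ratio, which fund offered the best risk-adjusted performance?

Granite: Sharpe ratio = (15.6% − 2.0%) / 26.8% = 0.507
Meridian: Sharpe ratio = (10.7% − 2.0%) / 27.8% = 0.313
Highest: Granite (0.507).

Granite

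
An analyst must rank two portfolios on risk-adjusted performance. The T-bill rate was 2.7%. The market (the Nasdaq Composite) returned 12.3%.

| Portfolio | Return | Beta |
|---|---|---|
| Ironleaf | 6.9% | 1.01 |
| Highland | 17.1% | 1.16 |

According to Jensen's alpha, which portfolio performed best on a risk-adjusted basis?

Highland

Ironleaf: α = 6.9% − [2.7% + 1.01 × (12.3% − 2.7%)] = -5.496
Highland: α = 17.1% − [2.7% + 1.16 × (12.3% − 2.7%)] = 3.264
Highest: Highland (3.264).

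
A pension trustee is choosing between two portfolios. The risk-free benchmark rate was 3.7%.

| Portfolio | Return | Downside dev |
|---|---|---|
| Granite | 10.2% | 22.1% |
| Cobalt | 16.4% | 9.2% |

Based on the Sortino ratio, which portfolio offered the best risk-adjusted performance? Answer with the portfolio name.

Granite: Sortino ratio = (10.2% − 3.7%) / 22.1% = 0.294
Cobalt: Sortino ratio = (16.4% − 3.7%) / 9.2% = 1.380
Highest: Cobalt (1.380).

Cobalt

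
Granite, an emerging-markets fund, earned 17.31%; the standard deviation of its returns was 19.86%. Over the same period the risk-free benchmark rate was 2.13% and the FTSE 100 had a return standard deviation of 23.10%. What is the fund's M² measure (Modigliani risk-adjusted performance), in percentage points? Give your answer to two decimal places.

19.79

Sharpe = (Rp − Rf) / σp = (17.31% − 2.13%) / 19.86% = 0.7644
M² = Rf + Sharpe × σm = 2.13% + 0.7644 × 23.10% = 19.7876%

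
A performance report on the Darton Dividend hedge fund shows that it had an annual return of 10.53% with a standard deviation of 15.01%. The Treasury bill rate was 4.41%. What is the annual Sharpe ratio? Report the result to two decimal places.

0.41

Sharpe = (Rp − Rf) / σp = (10.53% − 4.41%) / 15.01% = 6.12% / 15.01% = 0.4077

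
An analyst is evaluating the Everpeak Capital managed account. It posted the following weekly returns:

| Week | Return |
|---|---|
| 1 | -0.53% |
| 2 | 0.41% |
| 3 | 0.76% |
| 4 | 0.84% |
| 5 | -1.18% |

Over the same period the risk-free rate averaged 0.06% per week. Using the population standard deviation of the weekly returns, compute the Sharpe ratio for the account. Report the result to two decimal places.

0.00

μ = (-0.53 + 0.41 + 0.76 + 0.84 − 1.18) / 5 = 0.0600%
Σ(r − μ)² = (-0.53 − 0.0600)² + (0.41 − 0.0600)² + … = 3.1066
population σ = √(3.1066 / 5) = √0.6213 = 0.7882%
Sharpe = (μ − rf) / σ = (0.0600 − 0.06) / 0.7882 = 0.0000 / 0.7882 = 0.0000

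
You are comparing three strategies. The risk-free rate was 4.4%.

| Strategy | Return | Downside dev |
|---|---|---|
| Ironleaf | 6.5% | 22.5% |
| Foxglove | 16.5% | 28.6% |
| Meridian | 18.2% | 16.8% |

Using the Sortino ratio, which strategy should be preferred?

Meridian

Ironleaf: Sortino ratio = (6.5% − 4.4%) / 22.5% = 0.093
Foxglove: Sortino ratio = (16.5% − 4.4%) / 28.6% = 0.423
Meridian: Sortino ratio = (18.2% − 4.4%) / 16.8% = 0.821
Highest: Meridian (0.821).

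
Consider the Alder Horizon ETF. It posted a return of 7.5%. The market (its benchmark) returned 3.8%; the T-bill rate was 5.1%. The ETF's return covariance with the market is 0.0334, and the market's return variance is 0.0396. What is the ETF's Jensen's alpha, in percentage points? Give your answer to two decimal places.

β = Cov / Var = 0.0334 / 0.0396 = 0.8434
E[R] = Rf + β(Rm − Rf) = 5.1% + 0.8434 × (3.8% − 5.1%) = 4.0036%
α = Rp − E[R] = 7.5% − 4.0036% = 3.4964

3.50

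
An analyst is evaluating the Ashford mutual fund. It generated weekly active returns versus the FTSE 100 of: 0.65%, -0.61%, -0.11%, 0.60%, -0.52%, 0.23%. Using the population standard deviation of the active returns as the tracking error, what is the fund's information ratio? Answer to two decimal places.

r̄ = (0.65 − 0.61 − 0.11 + 0.6 − 0.52 + 0.23) / 6 = 0.240 / 6 = 0.0400%
Σ(r − r̄)² = (0.65 − 0.0400)² + (-0.61 − 0.0400)² + (-0.11 − 0.0400)² + … = 1.4804
σ = √[1.4804 / 6] = 0.4967%
IR = r̄ / tracking error = 0.0400 / 0.4967 = 0.0805

0.08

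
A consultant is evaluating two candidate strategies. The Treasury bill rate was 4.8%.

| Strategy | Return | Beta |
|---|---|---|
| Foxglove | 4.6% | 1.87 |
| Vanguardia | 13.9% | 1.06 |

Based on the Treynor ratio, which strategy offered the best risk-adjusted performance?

Foxglove: Treynor = (4.6% − 4.8%) / 1.87 = -0.107
Vanguardia: Treynor = (13.9% − 4.8%) / 1.06 = 8.585
Highest: Vanguardia (8.585).

Vanguardia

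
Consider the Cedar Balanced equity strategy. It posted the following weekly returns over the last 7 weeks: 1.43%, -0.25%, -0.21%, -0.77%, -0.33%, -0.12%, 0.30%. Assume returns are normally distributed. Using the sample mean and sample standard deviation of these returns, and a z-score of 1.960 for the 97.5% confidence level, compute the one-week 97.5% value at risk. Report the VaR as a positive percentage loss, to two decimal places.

r̄ = (1.43 − 0.25 − 0.21 − 0.77 − 0.33 − 0.12 + 0.3) / 7 = 0.0071%
Sample std dev = √[2.9573 / 6] = 0.7021%
VaR = −(r̄ − z·σ) = −(0.0071 − 1.960 × 0.7021) = −(-1.3690) = 1.3690%

1.37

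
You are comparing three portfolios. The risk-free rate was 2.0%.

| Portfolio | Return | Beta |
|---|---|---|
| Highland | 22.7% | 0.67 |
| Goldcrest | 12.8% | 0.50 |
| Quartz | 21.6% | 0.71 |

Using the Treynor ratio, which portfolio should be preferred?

Highland: Treynor = (22.7% − 2.0%) / 0.67 = 30.896
Goldcrest: Treynor = (12.8% − 2.0%) / 0.50 = 21.600
Quartz: Treynor = (21.6% − 2.0%) / 0.71 = 27.606
Highest: Highland (30.896).

Highland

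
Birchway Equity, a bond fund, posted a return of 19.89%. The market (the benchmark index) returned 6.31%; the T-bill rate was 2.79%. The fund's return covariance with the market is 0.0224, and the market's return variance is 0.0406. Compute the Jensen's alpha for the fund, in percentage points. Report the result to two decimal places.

β = Cov / Var = 0.0224 / 0.0406 = 0.5517
E[R] = Rf + β(Rm − Rf) = 2.79% + 0.5517 × (6.31% − 2.79%) = 4.7320%
α = Rp − E[R] = 19.89% − 4.7320% = 15.1580

15.16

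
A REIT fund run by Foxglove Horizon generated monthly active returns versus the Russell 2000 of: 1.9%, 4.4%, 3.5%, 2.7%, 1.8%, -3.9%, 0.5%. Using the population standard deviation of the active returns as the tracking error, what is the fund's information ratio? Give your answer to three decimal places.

0.619

Mean return r̄ = 10.90 / 7 = 1.5571%
Population σ = √[Σ(r − r̄)² / 7] = √[44.2371 / 7] = √6.3196 = 2.5139%
IR = r̄ / tracking error = 1.5571 / 2.5139 = 0.6194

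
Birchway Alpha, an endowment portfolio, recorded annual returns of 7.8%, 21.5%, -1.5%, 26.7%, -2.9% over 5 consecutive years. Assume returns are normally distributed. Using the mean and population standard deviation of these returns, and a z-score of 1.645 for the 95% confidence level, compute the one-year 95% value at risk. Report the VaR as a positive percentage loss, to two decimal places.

9.34

Mean return μ = 51.60 / 5 = 10.3200%
Σ(r − μ)² = 714.1280; population σ = √(714.1280/5) = 11.9510%
VaR = −(μ − z·σ) = −(10.3200 − 1.645 × 11.9510) = −(-9.3394) = 9.3394%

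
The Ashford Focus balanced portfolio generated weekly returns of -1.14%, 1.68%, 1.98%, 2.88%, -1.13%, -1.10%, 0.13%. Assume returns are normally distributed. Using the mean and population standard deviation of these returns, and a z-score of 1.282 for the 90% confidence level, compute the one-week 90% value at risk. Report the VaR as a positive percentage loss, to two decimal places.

1.54

Mean return r̄ = 3.300 / 7 = 0.4714%
Population std dev = √[17.2849 / 7] = 1.5714%
VaR = −(r̄ − z·σ) = −(0.4714 − 1.282 × 1.5714) = −(-1.5431) = 1.5431%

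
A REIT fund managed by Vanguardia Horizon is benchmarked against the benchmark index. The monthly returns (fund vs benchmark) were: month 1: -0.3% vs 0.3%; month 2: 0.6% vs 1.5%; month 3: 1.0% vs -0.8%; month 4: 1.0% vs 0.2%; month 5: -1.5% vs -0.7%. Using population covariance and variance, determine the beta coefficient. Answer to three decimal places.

r̄p = 0.1600%,  r̄m = 0.1000%
Cov = Σ(rp − r̄p)(rm − r̄m) / 5 = 0.2360
Var(rm) = Σ(rm − r̄m)² / 5 = 0.6920
β = Cov / Var = 0.2360 / 0.6920 = 0.3410

0.341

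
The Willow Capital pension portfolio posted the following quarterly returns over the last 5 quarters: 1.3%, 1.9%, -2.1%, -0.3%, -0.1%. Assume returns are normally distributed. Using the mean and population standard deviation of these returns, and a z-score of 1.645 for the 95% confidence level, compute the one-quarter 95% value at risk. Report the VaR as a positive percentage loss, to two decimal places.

μ = (1.3 + 1.9 − 2.1 − 0.3 − 0.1) / 5 = 0.1400%
Population std dev = √[9.7120 / 5] = 1.3937%
VaR = −(μ − z·σ) = −(0.1400 − 1.645 × 1.3937) = −(-2.1526) = 2.1526%

2.15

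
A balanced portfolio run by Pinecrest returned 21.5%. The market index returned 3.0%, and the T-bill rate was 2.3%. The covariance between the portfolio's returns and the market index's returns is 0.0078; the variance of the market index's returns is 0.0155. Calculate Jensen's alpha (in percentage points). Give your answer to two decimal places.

18.85

β = Cov / Var = 0.0078 / 0.0155 = 0.5032
E[R] = Rf + β(Rm − Rf) = 2.3% + 0.5032 × (3.0% − 2.3%) = 2.6522%
α = Rp − E[R] = 21.5% − 2.6522% = 18.8478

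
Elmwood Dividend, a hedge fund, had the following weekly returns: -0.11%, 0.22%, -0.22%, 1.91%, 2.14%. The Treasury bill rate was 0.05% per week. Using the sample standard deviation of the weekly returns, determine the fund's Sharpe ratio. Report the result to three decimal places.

r̄ = (-0.11 + 0.22 − 0.22 + 1.91 + 2.14) / 5 = 3.940 / 5 = 0.7880%
Σ(r − r̄)² = (-0.11 − 0.7880)² + (0.22 − 0.7880)² + (-0.22 − 0.7880)² + … = 5.2319
σ = √[5.2319 / 4] = 1.1437%
Sharpe = (r̄ − rf) / σ = (0.7880 − 0.05) / 1.1437 = 0.7380 / 1.1437 = 0.6453

0.645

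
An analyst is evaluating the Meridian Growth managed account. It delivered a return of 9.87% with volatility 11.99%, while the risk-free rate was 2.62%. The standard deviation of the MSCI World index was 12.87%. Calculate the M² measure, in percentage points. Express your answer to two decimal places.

10.40

Sharpe = (Rp − Rf) / σp = (9.87% − 2.62%) / 11.99% = 0.6047
M² = Rf + Sharpe × σm = 2.62% + 0.6047 × 12.87% = 10.4025%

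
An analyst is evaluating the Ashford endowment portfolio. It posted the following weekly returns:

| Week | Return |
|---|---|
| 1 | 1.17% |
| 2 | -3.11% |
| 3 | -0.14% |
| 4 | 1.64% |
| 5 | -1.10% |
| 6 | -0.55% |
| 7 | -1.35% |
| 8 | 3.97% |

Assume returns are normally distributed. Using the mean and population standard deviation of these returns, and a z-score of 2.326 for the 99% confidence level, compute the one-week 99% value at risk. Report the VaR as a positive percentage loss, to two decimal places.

4.64

Mean return r̄ = 0.530 / 8 = 0.0663%
Σ(r − r̄)² = 32.8110; population σ = √(32.8110/8) = 2.0252%
VaR = −(r̄ − z·σ) = −(0.0663 − 2.326 × 2.0252) = −(-4.6443) = 4.6443%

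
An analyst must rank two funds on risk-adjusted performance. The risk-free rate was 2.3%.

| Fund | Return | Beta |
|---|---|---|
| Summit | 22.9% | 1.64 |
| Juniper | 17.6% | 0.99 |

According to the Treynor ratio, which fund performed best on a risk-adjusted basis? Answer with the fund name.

Summit: Treynor = (22.9% − 2.3%) / 1.64 = 12.561
Juniper: Treynor = (17.6% − 2.3%) / 0.99 = 15.455
Highest: Juniper (15.455).

Juniper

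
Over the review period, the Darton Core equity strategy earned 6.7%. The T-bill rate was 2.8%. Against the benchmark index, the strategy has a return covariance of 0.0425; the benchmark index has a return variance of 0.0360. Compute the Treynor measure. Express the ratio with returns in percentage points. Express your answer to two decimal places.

β = Cov / Var = 0.0425 / 0.0360 = 1.1806
Treynor = (Rp − Rf) / β = (6.7% − 2.8%) / 1.1806 = 3.90 / 1.1806 = 3.3034

3.30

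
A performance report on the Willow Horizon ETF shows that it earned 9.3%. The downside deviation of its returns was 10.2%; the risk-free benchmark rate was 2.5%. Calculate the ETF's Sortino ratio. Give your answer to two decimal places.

Sortino = (Rp − Rf) / σd = (9.3% − 2.5%) / 10.2% = 6.80% / 10.2% = 0.6667

0.67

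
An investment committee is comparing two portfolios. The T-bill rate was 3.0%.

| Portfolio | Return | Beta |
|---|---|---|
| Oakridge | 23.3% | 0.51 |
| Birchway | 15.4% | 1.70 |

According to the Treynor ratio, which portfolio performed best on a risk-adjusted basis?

Oakridge: Treynor = (23.3% − 3.0%) / 0.51 = 39.804
Birchway: Treynor = (15.4% − 3.0%) / 1.70 = 7.294
Highest: Oakridge (39.804).

Oakridge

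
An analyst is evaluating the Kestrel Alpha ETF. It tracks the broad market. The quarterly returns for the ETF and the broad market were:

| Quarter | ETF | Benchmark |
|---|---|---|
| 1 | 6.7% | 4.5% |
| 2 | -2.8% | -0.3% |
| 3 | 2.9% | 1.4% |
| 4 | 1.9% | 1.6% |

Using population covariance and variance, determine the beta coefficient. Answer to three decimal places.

r̄p = 2.1750%,  r̄m = 1.8000%
Cov = Σ(rp − r̄p)(rm − r̄m) / 4 = 5.6075
Var(rm) = Σ(rm − r̄m)² / 4 = 2.9750
β = Cov / Var = 5.6075 / 2.9750 = 1.8849

1.885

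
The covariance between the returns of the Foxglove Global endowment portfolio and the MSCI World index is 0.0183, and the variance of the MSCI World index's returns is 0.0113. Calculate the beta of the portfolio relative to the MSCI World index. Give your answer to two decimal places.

β = Cov(Rp, Rm) / Var(Rm) = 0.0183 / 0.0113 = 1.6195

1.62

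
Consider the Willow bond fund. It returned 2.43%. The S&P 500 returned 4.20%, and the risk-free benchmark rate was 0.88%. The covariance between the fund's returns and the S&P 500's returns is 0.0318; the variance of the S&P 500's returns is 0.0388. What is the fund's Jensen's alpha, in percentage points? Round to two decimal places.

β = Cov / Var = 0.0318 / 0.0388 = 0.8196
E[R] = Rf + β(Rm − Rf) = 0.88% + 0.8196 × (4.20% − 0.88%) = 3.6011%
α = Rp − E[R] = 2.43% − 3.6011% = -1.1711

-1.17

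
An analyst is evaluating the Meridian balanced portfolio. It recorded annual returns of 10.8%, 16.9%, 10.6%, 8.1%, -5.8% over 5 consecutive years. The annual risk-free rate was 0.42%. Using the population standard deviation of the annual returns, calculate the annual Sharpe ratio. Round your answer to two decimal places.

1.02

r̄ = (10.8 + 16.9 + 10.6 + 8.1 − 5.8) / 5 = 8.1200%
Population σ = √[Σ(r − r̄)² / 5] = √[284.1880 / 5] = √56.8376 = 7.5391%
Sharpe = (r̄ − rf) / σ = (8.1200 − 0.42) / 7.5391 = 7.7000 / 7.5391 = 1.0213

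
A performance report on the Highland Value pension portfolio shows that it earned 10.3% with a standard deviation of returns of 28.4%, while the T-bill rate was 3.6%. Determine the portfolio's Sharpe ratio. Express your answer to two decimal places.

0.24

Sharpe = (Rp − Rf) / σp = (10.3% − 3.6%) / 28.4% = 6.70% / 28.4% = 0.2359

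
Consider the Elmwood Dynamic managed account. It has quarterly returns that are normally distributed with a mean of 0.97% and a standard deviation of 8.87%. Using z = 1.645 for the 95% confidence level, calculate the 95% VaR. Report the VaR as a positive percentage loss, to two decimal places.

VaR (as % loss) = −(μ − z·σ) = −(0.97% − 1.645 × 8.87%) = −(-13.62115%) = 13.62115%

13.62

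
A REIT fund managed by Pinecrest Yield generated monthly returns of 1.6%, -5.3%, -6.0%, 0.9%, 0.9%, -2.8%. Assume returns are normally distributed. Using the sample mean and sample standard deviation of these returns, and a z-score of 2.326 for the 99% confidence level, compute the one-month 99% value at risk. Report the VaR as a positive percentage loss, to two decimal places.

r̄ = (1.6 − 5.3 − 6 + 0.9 + 0.9 − 2.8) / 6 = -10.70 / 6 = -1.7833%
Sample σ = √[Σ(r − r̄)² / 5] = √[57.0283 / 5] = √11.4057 = 3.3772%
VaR = −(r̄ − z·σ) = −(-1.7833 − 2.326 × 3.3772) = −(-9.6387) = 9.6387%

9.64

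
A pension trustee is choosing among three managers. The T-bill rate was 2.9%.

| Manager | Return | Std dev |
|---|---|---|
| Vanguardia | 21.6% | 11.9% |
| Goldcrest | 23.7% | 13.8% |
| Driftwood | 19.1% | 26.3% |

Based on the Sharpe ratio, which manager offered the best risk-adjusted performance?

Vanguardia

Vanguardia: Sharpe ratio = (21.6% − 2.9%) / 11.9% = 1.571
Goldcrest: Sharpe ratio = (23.7% − 2.9%) / 13.8% = 1.507
Driftwood: Sharpe ratio = (19.1% − 2.9%) / 26.3% = 0.616
Highest: Vanguardia (1.571).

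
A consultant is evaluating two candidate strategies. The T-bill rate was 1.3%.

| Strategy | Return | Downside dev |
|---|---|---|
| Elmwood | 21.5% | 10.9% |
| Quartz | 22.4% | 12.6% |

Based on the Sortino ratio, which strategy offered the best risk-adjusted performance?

Elmwood: Sortino ratio = (21.5% − 1.3%) / 10.9% = 1.853
Quartz: Sortino ratio = (22.4% − 1.3%) / 12.6% = 1.675
Highest: Elmwood (1.853).

Elmwood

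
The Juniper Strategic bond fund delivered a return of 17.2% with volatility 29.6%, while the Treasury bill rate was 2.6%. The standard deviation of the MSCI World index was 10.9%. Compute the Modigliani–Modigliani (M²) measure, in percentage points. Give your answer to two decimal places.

Sharpe = (Rp − Rf) / σp = (17.2% − 2.6%) / 29.6% = 0.4932
M² = Rf + Sharpe × σm = 2.6% + 0.4932 × 10.9% = 7.9759%

7.98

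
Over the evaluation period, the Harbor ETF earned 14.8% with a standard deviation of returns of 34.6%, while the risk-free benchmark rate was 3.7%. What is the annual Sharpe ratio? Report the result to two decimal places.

0.32

Sharpe = (Rp − Rf) / σp = (14.8% − 3.7%) / 34.6% = 11.10% / 34.6% = 0.3208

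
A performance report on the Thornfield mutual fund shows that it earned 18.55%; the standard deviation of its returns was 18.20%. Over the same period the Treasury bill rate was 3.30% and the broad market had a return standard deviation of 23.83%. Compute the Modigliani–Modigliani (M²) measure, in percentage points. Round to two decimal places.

Sharpe = (Rp − Rf) / σp = (18.55% − 3.30%) / 18.20% = 0.8379
M² = Rf + Sharpe × σm = 3.30% + 0.8379 × 23.83% = 23.2672%

23.27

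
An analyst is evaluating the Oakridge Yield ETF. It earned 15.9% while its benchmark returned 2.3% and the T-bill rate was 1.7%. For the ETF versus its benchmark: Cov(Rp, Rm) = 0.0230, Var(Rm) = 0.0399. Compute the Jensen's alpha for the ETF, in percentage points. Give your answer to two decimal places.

13.85

β = Cov / Var = 0.0230 / 0.0399 = 0.5764
E[R] = Rf + β(Rm − Rf) = 1.7% + 0.5764 × (2.3% − 1.7%) = 2.0458%
α = Rp − E[R] = 15.9% − 2.0458% = 13.8542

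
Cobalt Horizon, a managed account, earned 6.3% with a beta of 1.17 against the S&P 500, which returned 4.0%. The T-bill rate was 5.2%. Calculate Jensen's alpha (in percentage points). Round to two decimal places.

2.50

CAPM expected return = Rf + β(Rm − Rf) = 5.2% + 1.17 × (4.0% − 5.2%) = 5.2 + 1.17 × -1.20 = 3.7960%
Jensen's α = Rp − E[R] = 6.3% − 3.7960% = 2.5040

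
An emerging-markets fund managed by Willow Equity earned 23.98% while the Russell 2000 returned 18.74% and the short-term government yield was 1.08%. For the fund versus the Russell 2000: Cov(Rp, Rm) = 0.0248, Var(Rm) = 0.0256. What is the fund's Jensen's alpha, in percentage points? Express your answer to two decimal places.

5.79

β = Cov / Var = 0.0248 / 0.0256 = 0.9688
E[R] = Rf + β(Rm − Rf) = 1.08% + 0.9688 × (18.74% − 1.08%) = 18.1890%
α = Rp − E[R] = 23.98% − 18.1890% = 5.7910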